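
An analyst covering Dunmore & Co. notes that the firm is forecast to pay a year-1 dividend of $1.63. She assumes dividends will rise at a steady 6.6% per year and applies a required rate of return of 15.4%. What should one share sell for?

Gordon growth model: P₀ = D₁/(r − g), with D₁ = 1.63 given directly.
P₀ = 1.6300 / (0.154 − 0.066) = 1.6300 / 0.088 = 18.5227

$18.52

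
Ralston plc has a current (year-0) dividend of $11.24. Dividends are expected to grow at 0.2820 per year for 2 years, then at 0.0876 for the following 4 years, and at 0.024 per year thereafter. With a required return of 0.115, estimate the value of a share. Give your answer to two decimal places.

Three-stage DDM. Project D₁…D_6; terminal Gordon value at t=6 with g = 0.024; discount at r = 0.115.
D_1 = 14.4097
D_2 = 18.4732
D_3 = 20.0915
D_4 = 21.8515
D_5 = 23.7657
D_6 = 25.8475
TV_6 = 26.4679/(0.115−0.024) = 290.8558
P₀ = Σ Dₜ/(1+r)ᵗ + TV_6/(1+r)^6 = 235.0222

$235.02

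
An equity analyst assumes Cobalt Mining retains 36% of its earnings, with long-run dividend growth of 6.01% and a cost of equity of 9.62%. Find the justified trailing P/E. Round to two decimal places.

18.79

Payout ratio b = 1 − 0.36 = 0.64.
Justified trailing P/E = b(1+g)/(r−g) = 0.64×(1+0.0601)/(0.0962−0.0601) = 18.7940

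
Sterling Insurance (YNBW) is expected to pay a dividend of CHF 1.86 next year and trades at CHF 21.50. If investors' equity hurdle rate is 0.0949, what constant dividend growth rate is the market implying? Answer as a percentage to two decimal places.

From P₀ = D₁/(r − g), the implied growth is g = r − D₁/P₀.
g = 0.0949 − 1.86/21.50 = 0.0949 − 0.08651 = 0.00839

0.84%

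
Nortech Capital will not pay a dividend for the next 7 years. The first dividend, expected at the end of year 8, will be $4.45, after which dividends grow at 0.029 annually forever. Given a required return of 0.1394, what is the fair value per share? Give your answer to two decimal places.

$16.17

Deferred-dividend DDM. At t=7 the remaining stream is a growing perpetuity with first payment D_8 = 4.45.
V_7 = D_8/(r−g) = 4.45/(0.1394−0.029) = 40.3080
P₀ = V_7/(1+r)^7 = 40.3080/(1+0.1394)^7 = 16.1680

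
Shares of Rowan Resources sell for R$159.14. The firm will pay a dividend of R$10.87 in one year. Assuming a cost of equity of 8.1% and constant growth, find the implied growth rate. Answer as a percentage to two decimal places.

From P₀ = D₁/(r − g), the implied growth is g = r − D₁/P₀.
g = 0.081 − 10.87/159.14 = 0.081 − 0.06830 = 0.01270

1.27%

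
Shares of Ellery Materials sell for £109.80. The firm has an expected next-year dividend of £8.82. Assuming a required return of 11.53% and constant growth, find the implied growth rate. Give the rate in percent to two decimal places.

From P₀ = D₁/(r − g), the implied growth is g = r − D₁/P₀.
g = 0.1153 − 8.82/109.80 = 0.1153 − 0.08033 = 0.03497

3.50%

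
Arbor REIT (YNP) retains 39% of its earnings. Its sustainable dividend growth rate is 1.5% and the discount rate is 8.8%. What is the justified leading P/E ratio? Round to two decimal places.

8.36

Payout ratio b = 1 − 0.39 = 0.61.
Justified leading P/E = b/(r−g) = 0.61/(0.088−0.015) = 8.3562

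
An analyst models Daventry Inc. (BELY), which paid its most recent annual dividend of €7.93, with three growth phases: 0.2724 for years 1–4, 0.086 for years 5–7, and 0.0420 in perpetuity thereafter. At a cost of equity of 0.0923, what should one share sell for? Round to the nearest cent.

€387.71

Three-stage DDM. Project D₁…D_7; terminal Gordon value at t=7 with g = 0.042; discount at r = 0.0923.
D_1 = 10.0901
D_2 = 12.8387
D_3 = 16.3359
D_4 = 20.7859
D_5 = 22.5734
D_6 = 24.5148
D_7 = 26.6230
TV_7 = 27.7412/(0.0923−0.042) = 551.5146
P₀ = Σ Dₜ/(1+r)ᵗ + TV_7/(1+r)^7 = 387.7144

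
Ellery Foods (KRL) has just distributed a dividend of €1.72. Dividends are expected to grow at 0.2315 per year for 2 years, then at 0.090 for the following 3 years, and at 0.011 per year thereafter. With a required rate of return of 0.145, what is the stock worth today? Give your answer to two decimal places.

€22.20

Three-stage DDM. Project D₁…D_5; terminal Gordon value at t=5 with g = 0.011; discount at r = 0.145.
D_1 = 2.1182
D_2 = 2.6085
D_3 = 2.8433
D_4 = 3.0992
D_5 = 3.3781
TV_5 = 3.4153/(0.145−0.011) = 25.4873
P₀ = Σ Dₜ/(1+r)ᵗ + TV_5/(1+r)^5 = 22.2042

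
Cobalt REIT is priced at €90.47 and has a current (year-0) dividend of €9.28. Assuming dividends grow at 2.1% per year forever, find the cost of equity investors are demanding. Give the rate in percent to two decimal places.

Rearranging the constant-growth DDM: r = D₁/P₀ + g.
D₁ = 9.28 × (1 + 0.021) = 9.4749.
r = 9.4749 / 90.47 + 0.021 = 0.10473 + 0.021 = 0.12573

12.57%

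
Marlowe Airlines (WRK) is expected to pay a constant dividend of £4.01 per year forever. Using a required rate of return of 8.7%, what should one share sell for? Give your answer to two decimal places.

Zero-growth DDM (perpetuity): P₀ = D/r = 4.01 / 0.087 = 46.0920

£46.09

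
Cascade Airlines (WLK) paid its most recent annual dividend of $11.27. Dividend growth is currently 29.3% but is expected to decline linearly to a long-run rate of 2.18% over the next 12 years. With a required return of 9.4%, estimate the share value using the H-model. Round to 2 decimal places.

$413.49

H-model: P₀ = D₀[(1+g_L) + H(g_S−g_L)]/(r−g_L), with H = 12/2 = 6.
P₀ = 11.27 × [(1+0.0218) + 6×(0.293−0.0218)] / (0.094−0.0218)
   = 11.27 × 2.6490 / 0.0722 = 413.4935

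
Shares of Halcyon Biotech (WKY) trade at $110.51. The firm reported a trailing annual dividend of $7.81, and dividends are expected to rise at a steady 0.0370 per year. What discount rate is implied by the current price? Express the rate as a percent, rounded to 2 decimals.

11.03%

Rearranging the constant-growth DDM: r = D₁/P₀ + g.
D₁ = 7.81 × (1 + 0.037) = 8.0990.
r = 8.0990 / 110.51 + 0.037 = 0.07329 + 0.037 = 0.11029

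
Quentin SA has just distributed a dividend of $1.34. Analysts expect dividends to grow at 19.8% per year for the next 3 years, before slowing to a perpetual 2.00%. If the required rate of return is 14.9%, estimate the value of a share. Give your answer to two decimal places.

Two-stage DDM. Project D₁…D_3 at 0.198, terminal growth 0.02, discount at r = 0.149.
D_1 = 1.6053
D_2 = 1.9232
D_3 = 2.3040
Terminal value at t=3: TV = D_4/(r−g) = 2.3500/(0.149−0.02) = 18.2174
P₀ = 1.6053/(1+0.149)^1 + 1.9232/(1+0.149)^2 + 2.3040/(1+0.149)^3 + 18.2174/(1+0.149)^3 = 16.3822

$16.38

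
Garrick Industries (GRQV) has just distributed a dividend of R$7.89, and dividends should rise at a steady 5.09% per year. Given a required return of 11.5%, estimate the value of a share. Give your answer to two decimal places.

Gordon growth model: P₀ = D₁/(r − g). D₁ = 7.89 × (1 + 0.0509) = 8.2916.
P₀ = 8.2916 / (0.115 − 0.0509) = 8.2916 / 0.0641 = 129.3541

R$129.35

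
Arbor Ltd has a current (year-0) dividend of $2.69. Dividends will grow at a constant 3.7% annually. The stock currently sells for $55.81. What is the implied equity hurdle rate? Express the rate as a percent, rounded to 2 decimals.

8.70%

Rearranging the constant-growth DDM: r = D₁/P₀ + g.
D₁ = 2.69 × (1 + 0.037) = 2.7895.
r = 2.7895 / 55.81 + 0.037 = 0.04998 + 0.037 = 0.08698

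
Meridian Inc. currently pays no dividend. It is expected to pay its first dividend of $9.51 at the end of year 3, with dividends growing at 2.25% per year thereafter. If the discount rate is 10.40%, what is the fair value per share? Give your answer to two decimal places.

$95.74

Deferred-dividend DDM. At t=2 the remaining stream is a growing perpetuity with first payment D_3 = 9.51.
V_2 = D_3/(r−g) = 9.51/(0.104−0.0225) = 116.6871
P₀ = V_2/(1+r)^2 = 116.6871/(1+0.104)^2 = 95.7381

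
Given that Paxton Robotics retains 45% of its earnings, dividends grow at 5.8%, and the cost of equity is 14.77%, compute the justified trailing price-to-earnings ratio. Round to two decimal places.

Payout ratio b = 1 − 0.45 = 0.55.
Justified trailing P/E = b(1+g)/(r−g) = 0.55×(1+0.058)/(0.1477−0.058) = 6.4872

6.49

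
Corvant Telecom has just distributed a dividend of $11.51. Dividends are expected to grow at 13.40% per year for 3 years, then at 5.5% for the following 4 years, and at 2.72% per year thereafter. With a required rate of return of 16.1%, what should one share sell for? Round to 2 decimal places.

Three-stage DDM. Project D₁…D_7; terminal Gordon value at t=7 with g = 0.0272; discount at r = 0.161.
D_1 = 13.0523
D_2 = 14.8014
D_3 = 16.7847
D_4 = 17.7079
D_5 = 18.6818
D_6 = 19.7093
D_7 = 20.7933
TV_7 = 21.3589/(0.161−0.0272) = 159.6332
P₀ = Σ Dₜ/(1+r)ᵗ + TV_7/(1+r)^7 = 123.0555

$123.06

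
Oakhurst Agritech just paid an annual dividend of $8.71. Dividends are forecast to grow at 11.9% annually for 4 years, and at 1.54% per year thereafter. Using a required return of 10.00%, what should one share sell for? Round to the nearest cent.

Two-stage DDM. Project D₁…D_4 at 0.119, terminal growth 0.0154, discount at r = 0.1.
D_1 = 9.7465
D_2 = 10.9063
D_3 = 12.2042
D_4 = 13.6565
Terminal value at t=4: TV = D_5/(r−g) = 13.8668/(0.1−0.0154) = 163.9099
P₀ = 9.7465/(1+0.1)^1 + 10.9063/(1+0.1)^2 + 12.2042/(1+0.1)^3 + 13.6565/(1+0.1)^4 + 163.9099/(1+0.1)^4 = 148.3234

$148.32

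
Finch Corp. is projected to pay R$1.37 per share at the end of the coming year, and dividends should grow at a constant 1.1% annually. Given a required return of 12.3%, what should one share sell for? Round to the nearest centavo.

Gordon growth model: P₀ = D₁/(r − g), with D₁ = 1.37 given directly.
P₀ = 1.3700 / (0.123 − 0.011) = 1.3700 / 0.112 = 12.2321

R$12.23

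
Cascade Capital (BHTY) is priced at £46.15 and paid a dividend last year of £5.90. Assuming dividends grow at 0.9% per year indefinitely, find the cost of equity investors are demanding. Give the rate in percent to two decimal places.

Rearranging the constant-growth DDM: r = D₁/P₀ + g.
D₁ = 5.90 × (1 + 0.009) = 5.9531.
r = 5.9531 / 46.15 + 0.009 = 0.12899 + 0.009 = 0.13799

13.80%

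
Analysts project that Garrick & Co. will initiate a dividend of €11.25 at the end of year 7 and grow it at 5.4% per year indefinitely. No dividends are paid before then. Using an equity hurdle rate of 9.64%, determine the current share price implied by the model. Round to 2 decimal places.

€152.75

Deferred-dividend DDM. At t=6 the remaining stream is a growing perpetuity with first payment D_7 = 11.25.
V_6 = D_7/(r−g) = 11.25/(0.0964−0.054) = 265.3302
P₀ = V_6/(1+r)^6 = 265.3302/(1+0.0964)^6 = 152.7469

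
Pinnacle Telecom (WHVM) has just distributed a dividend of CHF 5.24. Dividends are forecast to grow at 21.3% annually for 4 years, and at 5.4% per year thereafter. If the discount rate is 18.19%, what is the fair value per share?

Two-stage DDM. Project D₁…D_4 at 0.213, terminal growth 0.054, discount at r = 0.1819.
D_1 = 6.3561
D_2 = 7.7100
D_3 = 9.3522
D_4 = 11.3442
Terminal value at t=4: TV = D_5/(r−g) = 11.9568/(0.1819−0.054) = 93.4856
P₀ = 6.3561/(1+0.1819)^1 + 7.7100/(1+0.1819)^2 + 9.3522/(1+0.1819)^3 + 11.3442/(1+0.1819)^4 + 93.4856/(1+0.1819)^4 = 70.2851

CHF 70.29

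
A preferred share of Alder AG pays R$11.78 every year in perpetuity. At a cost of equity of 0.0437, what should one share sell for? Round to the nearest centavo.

Zero-growth DDM (perpetuity): P₀ = D/r = 11.78 / 0.0437 = 269.5652

R$269.57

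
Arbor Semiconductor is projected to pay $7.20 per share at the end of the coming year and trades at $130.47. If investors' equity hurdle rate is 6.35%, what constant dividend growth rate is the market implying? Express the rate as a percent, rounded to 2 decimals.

From P₀ = D₁/(r − g), the implied growth is g = r − D₁/P₀.
g = 0.0635 − 7.20/130.47 = 0.0635 − 0.05519 = 0.00831

0.83%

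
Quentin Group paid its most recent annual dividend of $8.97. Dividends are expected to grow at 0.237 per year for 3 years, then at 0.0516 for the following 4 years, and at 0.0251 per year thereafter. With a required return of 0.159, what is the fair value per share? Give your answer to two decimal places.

$121.69

Three-stage DDM. Project D₁…D_7; terminal Gordon value at t=7 with g = 0.0251; discount at r = 0.159.
D_1 = 11.0959
D_2 = 13.7256
D_3 = 16.9786
D_4 = 17.8547
D_5 = 18.7760
D_6 = 19.7448
D_7 = 20.7637
TV_7 = 21.2848/(0.159−0.0251) = 158.9606
P₀ = Σ Dₜ/(1+r)ᵗ + TV_7/(1+r)^7 = 121.6935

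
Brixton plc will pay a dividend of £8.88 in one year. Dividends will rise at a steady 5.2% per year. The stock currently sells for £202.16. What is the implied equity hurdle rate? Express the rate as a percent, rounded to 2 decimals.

Rearranging the constant-growth DDM: r = D₁/P₀ + g.
r = 8.8800 / 202.16 + 0.052 = 0.04393 + 0.052 = 0.09593

9.59%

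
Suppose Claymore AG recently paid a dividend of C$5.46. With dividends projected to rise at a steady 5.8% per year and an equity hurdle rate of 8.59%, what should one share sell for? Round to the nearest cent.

Gordon growth model: P₀ = D₁/(r − g). D₁ = 5.46 × (1 + 0.058) = 5.7767.
P₀ = 5.7767 / (0.0859 − 0.058) = 5.7767 / 0.0279 = 207.0495

C$207.05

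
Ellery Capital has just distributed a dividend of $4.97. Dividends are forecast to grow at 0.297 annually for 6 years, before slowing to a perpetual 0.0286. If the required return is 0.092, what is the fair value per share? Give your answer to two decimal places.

$283.20

Two-stage DDM. Project D₁…D_6 at 0.297, terminal growth 0.0286, discount at r = 0.092.
D_1 = 6.4461
D_2 = 8.3606
D_3 = 10.8437
D_4 = 14.0642
D_5 = 18.2413
D_6 = 23.6590
Terminal value at t=6: TV = D_7/(r−g) = 24.3356/(0.092−0.0286) = 383.8429
P₀ = 6.4461/(1+0.092)^1 + 8.3606/(1+0.092)^2 + 10.8437/(1+0.092)^3 + 14.0642/(1+0.092)^4 + 18.2413/(1+0.092)^5 + 23.6590/(1+0.092)^6 + 383.8429/(1+0.092)^6 = 283.2018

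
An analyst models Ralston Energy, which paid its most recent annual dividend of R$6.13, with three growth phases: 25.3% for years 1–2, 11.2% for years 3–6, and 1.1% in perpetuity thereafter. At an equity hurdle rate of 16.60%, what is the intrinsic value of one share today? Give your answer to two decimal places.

R$77.05

Three-stage DDM. Project D₁…D_6; terminal Gordon value at t=6 with g = 0.011; discount at r = 0.166.
D_1 = 7.6809
D_2 = 9.6242
D_3 = 10.7021
D_4 = 11.9007
D_5 = 13.2336
D_6 = 14.7157
TV_6 = 14.8776/(0.166−0.011) = 95.9845
P₀ = Σ Dₜ/(1+r)ᵗ + TV_6/(1+r)^6 = 77.0471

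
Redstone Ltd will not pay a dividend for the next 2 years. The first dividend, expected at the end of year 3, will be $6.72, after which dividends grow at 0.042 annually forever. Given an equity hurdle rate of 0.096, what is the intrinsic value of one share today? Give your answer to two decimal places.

$103.60

Deferred-dividend DDM. At t=2 the remaining stream is a growing perpetuity with first payment D_3 = 6.72.
V_2 = D_3/(r−g) = 6.72/(0.096−0.042) = 124.4444
P₀ = V_2/(1+r)^2 = 124.4444/(1+0.096)^2 = 103.5987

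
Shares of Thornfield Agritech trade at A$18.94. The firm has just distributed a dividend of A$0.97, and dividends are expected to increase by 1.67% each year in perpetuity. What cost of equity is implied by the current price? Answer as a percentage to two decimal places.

6.88%

Rearranging the constant-growth DDM: r = D₁/P₀ + g.
D₁ = 0.97 × (1 + 0.0167) = 0.9862.
r = 0.9862 / 18.94 + 0.0167 = 0.05207 + 0.0167 = 0.06877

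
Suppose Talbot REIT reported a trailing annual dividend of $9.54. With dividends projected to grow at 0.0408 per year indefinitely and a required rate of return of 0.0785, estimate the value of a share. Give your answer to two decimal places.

Gordon growth model: P₀ = D₁/(r − g). D₁ = 9.54 × (1 + 0.0408) = 9.9292.
P₀ = 9.9292 / (0.0785 − 0.0408) = 9.9292 / 0.0377 = 263.3749

$263.37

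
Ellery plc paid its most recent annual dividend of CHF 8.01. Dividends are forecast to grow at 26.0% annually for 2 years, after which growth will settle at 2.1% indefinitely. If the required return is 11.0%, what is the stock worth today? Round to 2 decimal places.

Two-stage DDM. Project D₁…D_2 at 0.26, terminal growth 0.021, discount at r = 0.11.
D_1 = 10.0926
D_2 = 12.7167
Terminal value at t=2: TV = D_3/(r−g) = 12.9837/(0.11−0.021) = 145.8846
P₀ = 10.0926/(1+0.11)^1 + 12.7167/(1+0.11)^2 + 145.8846/(1+0.11)^2 = 137.8168

CHF 137.82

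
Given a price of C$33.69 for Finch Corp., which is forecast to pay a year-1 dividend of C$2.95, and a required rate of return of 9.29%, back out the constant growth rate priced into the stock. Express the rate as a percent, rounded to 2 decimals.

From P₀ = D₁/(r − g), the implied growth is g = r − D₁/P₀.
g = 0.0929 − 2.95/33.69 = 0.0929 − 0.08756 = 0.00534

0.53%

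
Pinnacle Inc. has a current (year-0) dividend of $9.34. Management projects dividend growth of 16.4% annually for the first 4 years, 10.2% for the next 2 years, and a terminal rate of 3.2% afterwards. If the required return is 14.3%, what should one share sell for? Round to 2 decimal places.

$144.95

Three-stage DDM. Project D₁…D_6; terminal Gordon value at t=6 with g = 0.032; discount at r = 0.143.
D_1 = 10.8718
D_2 = 12.6547
D_3 = 14.7301
D_4 = 17.1458
D_5 = 18.8947
D_6 = 20.8220
TV_6 = 21.4883/(0.143−0.032) = 193.5881
P₀ = Σ Dₜ/(1+r)ᵗ + TV_6/(1+r)^6 = 144.9472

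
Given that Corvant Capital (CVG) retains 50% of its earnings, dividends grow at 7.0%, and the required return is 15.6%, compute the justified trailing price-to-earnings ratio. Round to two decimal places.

6.22

Payout ratio b = 1 − 0.50 = 0.50.
Justified trailing P/E = b(1+g)/(r−g) = 0.50×(1+0.07)/(0.156−0.07) = 6.2209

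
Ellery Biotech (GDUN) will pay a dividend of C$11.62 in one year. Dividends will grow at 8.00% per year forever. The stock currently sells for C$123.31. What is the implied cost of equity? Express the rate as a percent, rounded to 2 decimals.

17.42%

Rearranging the constant-growth DDM: r = D₁/P₀ + g.
r = 11.6200 / 123.31 + 0.08 = 0.09423 + 0.08 = 0.17423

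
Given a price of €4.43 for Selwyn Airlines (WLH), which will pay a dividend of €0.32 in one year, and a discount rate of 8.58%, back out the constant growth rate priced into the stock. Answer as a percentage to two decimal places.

1.36%

From P₀ = D₁/(r − g), the implied growth is g = r − D₁/P₀.
g = 0.0858 − 0.32/4.43 = 0.0858 − 0.07223 = 0.01357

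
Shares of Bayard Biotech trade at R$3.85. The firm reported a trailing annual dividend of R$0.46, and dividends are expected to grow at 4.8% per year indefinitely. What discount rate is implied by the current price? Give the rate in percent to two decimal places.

17.32%

Rearranging the constant-growth DDM: r = D₁/P₀ + g.
D₁ = 0.46 × (1 + 0.048) = 0.4821.
r = 0.4821 / 3.85 + 0.048 = 0.12522 + 0.048 = 0.17322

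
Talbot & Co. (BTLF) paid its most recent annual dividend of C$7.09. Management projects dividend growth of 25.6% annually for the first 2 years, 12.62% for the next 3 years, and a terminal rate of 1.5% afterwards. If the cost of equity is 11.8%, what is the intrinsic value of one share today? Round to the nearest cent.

C$134.29

Three-stage DDM. Project D₁…D_5; terminal Gordon value at t=5 with g = 0.015; discount at r = 0.118.
D_1 = 8.9050
D_2 = 11.1847
D_3 = 12.5962
D_4 = 14.1859
D_5 = 15.9761
TV_5 = 16.2158/(0.118−0.015) = 157.4349
P₀ = Σ Dₜ/(1+r)ᵗ + TV_5/(1+r)^5 = 134.2889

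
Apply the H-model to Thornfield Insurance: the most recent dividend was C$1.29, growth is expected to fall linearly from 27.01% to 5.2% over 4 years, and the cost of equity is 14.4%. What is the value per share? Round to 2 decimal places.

H-model: P₀ = D₀[(1+g_L) + H(g_S−g_L)]/(r−g_L), with H = 4/2 = 2.
P₀ = 1.29 × [(1+0.052) + 2×(0.2701−0.052)] / (0.144−0.052)
   = 1.29 × 1.4882 / 0.092 = 20.8672

C$20.87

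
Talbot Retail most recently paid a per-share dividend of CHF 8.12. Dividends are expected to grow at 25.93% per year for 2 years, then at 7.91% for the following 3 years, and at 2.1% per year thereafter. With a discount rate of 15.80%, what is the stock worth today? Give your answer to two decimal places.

Three-stage DDM. Project D₁…D_5; terminal Gordon value at t=5 with g = 0.021; discount at r = 0.158.
D_1 = 10.2255
D_2 = 12.8770
D_3 = 13.8956
D_4 = 14.9947
D_5 = 16.1808
TV_5 = 16.5206/(0.158−0.021) = 120.5882
P₀ = Σ Dₜ/(1+r)ᵗ + TV_5/(1+r)^5 = 101.4022

CHF 101.40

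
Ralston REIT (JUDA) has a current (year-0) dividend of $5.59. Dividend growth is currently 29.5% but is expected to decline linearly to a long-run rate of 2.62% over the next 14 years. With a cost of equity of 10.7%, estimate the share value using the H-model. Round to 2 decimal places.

H-model: P₀ = D₀[(1+g_L) + H(g_S−g_L)]/(r−g_L), with H = 14/2 = 7.
P₀ = 5.59 × [(1+0.0262) + 7×(0.295−0.0262)] / (0.107−0.0262)
   = 5.59 × 2.9078 / 0.0808 = 201.1708

$201.17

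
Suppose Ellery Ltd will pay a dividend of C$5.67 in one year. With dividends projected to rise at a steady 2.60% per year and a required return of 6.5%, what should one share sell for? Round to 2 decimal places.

C$145.38

Gordon growth model: P₀ = D₁/(r − g), with D₁ = 5.67 given directly.
P₀ = 5.6700 / (0.065 − 0.026) = 5.6700 / 0.039 = 145.3846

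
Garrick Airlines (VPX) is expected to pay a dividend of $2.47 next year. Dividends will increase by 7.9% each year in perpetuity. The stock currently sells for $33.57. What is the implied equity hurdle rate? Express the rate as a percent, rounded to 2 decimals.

Rearranging the constant-growth DDM: r = D₁/P₀ + g.
r = 2.4700 / 33.57 + 0.079 = 0.07358 + 0.079 = 0.15258

15.26%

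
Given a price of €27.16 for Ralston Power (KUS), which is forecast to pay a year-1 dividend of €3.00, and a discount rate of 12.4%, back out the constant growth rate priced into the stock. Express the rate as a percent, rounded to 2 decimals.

From P₀ = D₁/(r − g), the implied growth is g = r − D₁/P₀.
g = 0.124 − 3.00/27.16 = 0.124 − 0.11046 = 0.01354

1.35%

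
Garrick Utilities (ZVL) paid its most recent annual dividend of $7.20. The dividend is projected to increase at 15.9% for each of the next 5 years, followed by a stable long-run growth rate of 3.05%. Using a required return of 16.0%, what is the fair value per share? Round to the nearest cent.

Two-stage DDM. Project D₁…D_5 at 0.159, terminal growth 0.0305, discount at r = 0.16.
D_1 = 8.3448
D_2 = 9.6716
D_3 = 11.2094
D_4 = 12.9917
D_5 = 15.0574
Terminal value at t=5: TV = D_6/(r−g) = 15.5166/(0.16−0.0305) = 119.8196
P₀ = 8.3448/(1+0.16)^1 + 9.6716/(1+0.16)^2 + 11.2094/(1+0.16)^3 + 12.9917/(1+0.16)^4 + 15.0574/(1+0.16)^5 + 119.8196/(1+0.16)^5 = 92.9547

$92.95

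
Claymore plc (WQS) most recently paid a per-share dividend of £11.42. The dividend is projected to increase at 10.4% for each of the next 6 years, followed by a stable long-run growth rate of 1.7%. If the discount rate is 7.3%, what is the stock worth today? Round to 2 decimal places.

Two-stage DDM. Project D₁…D_6 at 0.104, terminal growth 0.017, discount at r = 0.073.
D_1 = 12.6077
D_2 = 13.9189
D_3 = 15.3664
D_4 = 16.9646
D_5 = 18.7289
D_6 = 20.6767
Terminal value at t=6: TV = D_7/(r−g) = 21.0282/(0.073−0.017) = 375.5031
P₀ = 12.6077/(1+0.073)^1 + 13.9189/(1+0.073)^2 + 15.3664/(1+0.073)^3 + 16.9646/(1+0.073)^4 + 18.7289/(1+0.073)^5 + 20.6767/(1+0.073)^6 + 375.5031/(1+0.073)^6 = 321.8374

£321.84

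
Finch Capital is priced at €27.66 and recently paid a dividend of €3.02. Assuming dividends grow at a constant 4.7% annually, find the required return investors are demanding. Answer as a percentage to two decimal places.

Rearranging the constant-growth DDM: r = D₁/P₀ + g.
D₁ = 3.02 × (1 + 0.047) = 3.1619.
r = 3.1619 / 27.66 + 0.047 = 0.11431 + 0.047 = 0.16131

16.13%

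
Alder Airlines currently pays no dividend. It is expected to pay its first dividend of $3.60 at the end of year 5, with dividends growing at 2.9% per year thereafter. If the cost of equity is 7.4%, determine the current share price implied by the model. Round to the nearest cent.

Deferred-dividend DDM. At t=4 the remaining stream is a growing perpetuity with first payment D_5 = 3.60.
V_4 = D_5/(r−g) = 3.60/(0.074−0.029) = 80.0000
P₀ = V_4/(1+r)^4 = 80.0000/(1+0.074)^4 = 60.1275

$60.13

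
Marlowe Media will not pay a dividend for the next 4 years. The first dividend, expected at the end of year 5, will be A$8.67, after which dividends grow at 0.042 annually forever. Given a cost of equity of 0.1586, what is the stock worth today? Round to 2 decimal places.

Deferred-dividend DDM. At t=4 the remaining stream is a growing perpetuity with first payment D_5 = 8.67.
V_4 = D_5/(r−g) = 8.67/(0.1586−0.042) = 74.3568
P₀ = V_4/(1+r)^4 = 74.3568/(1+0.1586)^4 = 41.2654

A$41.27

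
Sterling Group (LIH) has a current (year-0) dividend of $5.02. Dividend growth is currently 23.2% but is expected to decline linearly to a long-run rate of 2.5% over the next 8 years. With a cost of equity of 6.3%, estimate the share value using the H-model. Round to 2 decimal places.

H-model: P₀ = D₀[(1+g_L) + H(g_S−g_L)]/(r−g_L), with H = 8/2 = 4.
P₀ = 5.02 × [(1+0.025) + 4×(0.232−0.025)] / (0.063−0.025)
   = 5.02 × 1.8530 / 0.038 = 244.7911

$244.79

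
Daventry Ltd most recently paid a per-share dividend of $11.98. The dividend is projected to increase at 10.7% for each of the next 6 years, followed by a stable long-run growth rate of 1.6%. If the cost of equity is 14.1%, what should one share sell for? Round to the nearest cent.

$145.96

Two-stage DDM. Project D₁…D_6 at 0.107, terminal growth 0.016, discount at r = 0.141.
D_1 = 13.2619
D_2 = 14.6809
D_3 = 16.2517
D_4 = 17.9907
D_5 = 19.9157
D_6 = 22.0466
Terminal value at t=6: TV = D_7/(r−g) = 22.3994/(0.141−0.016) = 179.1951
P₀ = 13.2619/(1+0.141)^1 + 14.6809/(1+0.141)^2 + 16.2517/(1+0.141)^3 + 17.9907/(1+0.141)^4 + 19.9157/(1+0.141)^5 + 22.0466/(1+0.141)^6 + 179.1951/(1+0.141)^6 = 145.9553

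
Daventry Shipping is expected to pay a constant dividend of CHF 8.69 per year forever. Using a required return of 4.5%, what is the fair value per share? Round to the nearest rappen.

Zero-growth DDM (perpetuity): P₀ = D/r = 8.69 / 0.045 = 193.1111

CHF 193.11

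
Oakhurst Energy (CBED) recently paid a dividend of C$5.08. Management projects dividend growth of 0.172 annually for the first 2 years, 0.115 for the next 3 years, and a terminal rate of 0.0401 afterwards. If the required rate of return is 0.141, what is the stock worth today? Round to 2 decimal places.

Three-stage DDM. Project D₁…D_5; terminal Gordon value at t=5 with g = 0.0401; discount at r = 0.141.
D_1 = 5.9538
D_2 = 6.9778
D_3 = 7.7803
D_4 = 8.6750
D_5 = 9.6726
TV_5 = 10.0605/(0.141−0.0401) = 99.7074
P₀ = Σ Dₜ/(1+r)ᵗ + TV_5/(1+r)^5 = 77.4938

C$77.49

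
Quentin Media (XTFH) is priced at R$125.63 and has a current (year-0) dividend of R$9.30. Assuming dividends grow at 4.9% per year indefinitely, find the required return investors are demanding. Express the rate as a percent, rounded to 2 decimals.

Rearranging the constant-growth DDM: r = D₁/P₀ + g.
D₁ = 9.30 × (1 + 0.049) = 9.7557.
r = 9.7557 / 125.63 + 0.049 = 0.07765 + 0.049 = 0.12665

12.67%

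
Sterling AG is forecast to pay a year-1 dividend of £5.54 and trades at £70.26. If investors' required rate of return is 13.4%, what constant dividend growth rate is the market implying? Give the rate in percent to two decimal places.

From P₀ = D₁/(r − g), the implied growth is g = r − D₁/P₀.
g = 0.134 − 5.54/70.26 = 0.134 − 0.07885 = 0.05515

5.52%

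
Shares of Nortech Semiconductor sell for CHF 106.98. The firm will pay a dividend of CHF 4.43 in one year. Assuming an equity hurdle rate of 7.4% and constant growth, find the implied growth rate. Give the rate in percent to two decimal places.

From P₀ = D₁/(r − g), the implied growth is g = r − D₁/P₀.
g = 0.074 − 4.43/106.98 = 0.074 − 0.04141 = 0.03259

3.26%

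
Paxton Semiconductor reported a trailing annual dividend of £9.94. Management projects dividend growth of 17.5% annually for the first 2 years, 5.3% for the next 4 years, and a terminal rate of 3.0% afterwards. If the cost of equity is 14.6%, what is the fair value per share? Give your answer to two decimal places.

£120.76

Three-stage DDM. Project D₁…D_6; terminal Gordon value at t=6 with g = 0.03; discount at r = 0.146.
D_1 = 11.6795
D_2 = 13.7234
D_3 = 14.4508
D_4 = 15.2166
D_5 = 16.0231
D_6 = 16.8724
TV_6 = 17.3785/(0.146−0.03) = 149.8148
P₀ = Σ Dₜ/(1+r)ᵗ + TV_6/(1+r)^6 = 120.7569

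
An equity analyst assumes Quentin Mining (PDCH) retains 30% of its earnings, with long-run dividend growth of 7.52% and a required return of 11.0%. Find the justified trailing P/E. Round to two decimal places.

Payout ratio b = 1 − 0.30 = 0.70.
Justified trailing P/E = b(1+g)/(r−g) = 0.70×(1+0.0752)/(0.11−0.0752) = 21.6276

21.63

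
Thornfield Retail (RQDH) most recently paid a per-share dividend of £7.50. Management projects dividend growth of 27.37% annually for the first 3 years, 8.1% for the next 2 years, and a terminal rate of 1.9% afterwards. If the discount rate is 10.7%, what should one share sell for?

Three-stage DDM. Project D₁…D_5; terminal Gordon value at t=5 with g = 0.019; discount at r = 0.107.
D_1 = 9.5527
D_2 = 12.1673
D_3 = 15.4975
D_4 = 16.7528
D_5 = 18.1098
TV_5 = 18.4539/(0.107−0.019) = 209.7035
P₀ = Σ Dₜ/(1+r)ᵗ + TV_5/(1+r)^5 = 178.1760

£178.18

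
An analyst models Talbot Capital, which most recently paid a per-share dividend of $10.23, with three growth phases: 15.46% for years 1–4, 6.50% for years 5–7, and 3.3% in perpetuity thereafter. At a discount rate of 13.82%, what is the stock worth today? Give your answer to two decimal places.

$158.05

Three-stage DDM. Project D₁…D_7; terminal Gordon value at t=7 with g = 0.033; discount at r = 0.1382.
D_1 = 11.8116
D_2 = 13.6376
D_3 = 15.7460
D_4 = 18.1803
D_5 = 19.3621
D_6 = 20.6206
D_7 = 21.9609
TV_7 = 22.6856/(0.1382−0.033) = 215.6429
P₀ = Σ Dₜ/(1+r)ᵗ + TV_7/(1+r)^7 = 158.0467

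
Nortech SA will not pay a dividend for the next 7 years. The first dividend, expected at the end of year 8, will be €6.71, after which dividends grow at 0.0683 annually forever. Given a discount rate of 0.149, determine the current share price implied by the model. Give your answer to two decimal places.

Deferred-dividend DDM. At t=7 the remaining stream is a growing perpetuity with first payment D_8 = 6.71.
V_7 = D_8/(r−g) = 6.71/(0.149−0.0683) = 83.1475
P₀ = V_7/(1+r)^7 = 83.1475/(1+0.149)^7 = 31.4491

€31.45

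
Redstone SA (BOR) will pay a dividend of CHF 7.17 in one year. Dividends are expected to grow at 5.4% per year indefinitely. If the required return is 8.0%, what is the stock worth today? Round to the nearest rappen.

Gordon growth model: P₀ = D₁/(r − g), with D₁ = 7.17 given directly.
P₀ = 7.1700 / (0.08 − 0.054) = 7.1700 / 0.026 = 275.7692

CHF 275.77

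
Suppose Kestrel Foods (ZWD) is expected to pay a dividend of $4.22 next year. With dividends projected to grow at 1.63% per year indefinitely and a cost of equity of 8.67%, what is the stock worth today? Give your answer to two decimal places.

Gordon growth model: P₀ = D₁/(r − g), with D₁ = 4.22 given directly.
P₀ = 4.2200 / (0.0867 − 0.0163) = 4.2200 / 0.0704 = 59.9432

$59.94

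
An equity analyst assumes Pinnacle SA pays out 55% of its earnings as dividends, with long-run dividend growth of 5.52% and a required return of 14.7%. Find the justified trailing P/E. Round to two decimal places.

6.32

Justified trailing P/E = b(1+g)/(r−g) = 0.55×(1+0.0552)/(0.147−0.0552) = 6.3220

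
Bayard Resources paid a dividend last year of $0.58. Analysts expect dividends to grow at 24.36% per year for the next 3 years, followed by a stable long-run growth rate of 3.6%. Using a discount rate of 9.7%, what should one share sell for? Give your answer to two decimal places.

$16.60

Two-stage DDM. Project D₁…D_3 at 0.2436, terminal growth 0.036, discount at r = 0.097.
D_1 = 0.7213
D_2 = 0.8970
D_3 = 1.1155
Terminal value at t=3: TV = D_4/(r−g) = 1.1557/(0.097−0.036) = 18.9452
P₀ = 0.7213/(1+0.097)^1 + 0.8970/(1+0.097)^2 + 1.1155/(1+0.097)^3 + 18.9452/(1+0.097)^3 = 16.5988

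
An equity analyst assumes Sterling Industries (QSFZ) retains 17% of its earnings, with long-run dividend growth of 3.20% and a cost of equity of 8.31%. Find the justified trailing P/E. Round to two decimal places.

16.76

Payout ratio b = 1 − 0.17 = 0.83.
Justified trailing P/E = b(1+g)/(r−g) = 0.83×(1+0.032)/(0.0831−0.032) = 16.7624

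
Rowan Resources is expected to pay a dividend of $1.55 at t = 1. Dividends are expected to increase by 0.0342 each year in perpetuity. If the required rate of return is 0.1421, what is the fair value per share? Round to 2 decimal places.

Gordon growth model: P₀ = D₁/(r − g), with D₁ = 1.55 given directly.
P₀ = 1.5500 / (0.1421 − 0.0342) = 1.5500 / 0.1079 = 14.3652

$14.37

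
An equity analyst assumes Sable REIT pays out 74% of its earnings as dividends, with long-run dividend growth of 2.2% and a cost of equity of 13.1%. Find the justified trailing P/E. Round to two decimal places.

6.94

Justified trailing P/E = b(1+g)/(r−g) = 0.74×(1+0.022)/(0.131−0.022) = 6.9383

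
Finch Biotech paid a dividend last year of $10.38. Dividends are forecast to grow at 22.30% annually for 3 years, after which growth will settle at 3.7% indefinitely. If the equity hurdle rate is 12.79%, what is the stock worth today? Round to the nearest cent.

Two-stage DDM. Project D₁…D_3 at 0.223, terminal growth 0.037, discount at r = 0.1279.
D_1 = 12.6947
D_2 = 15.5257
D_3 = 18.9879
Terminal value at t=3: TV = D_4/(r−g) = 19.6904/(0.1279−0.037) = 216.6165
P₀ = 12.6947/(1+0.1279)^1 + 15.5257/(1+0.1279)^2 + 18.9879/(1+0.1279)^3 + 216.6165/(1+0.1279)^3 = 187.6588

$187.66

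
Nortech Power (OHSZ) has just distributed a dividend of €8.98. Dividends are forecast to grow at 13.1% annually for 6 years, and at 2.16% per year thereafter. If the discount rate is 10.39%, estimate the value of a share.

Two-stage DDM. Project D₁…D_6 at 0.131, terminal growth 0.0216, discount at r = 0.1039.
D_1 = 10.1564
D_2 = 11.4869
D_3 = 12.9916
D_4 = 14.6936
D_5 = 16.6184
D_6 = 18.7954
Terminal value at t=6: TV = D_7/(r−g) = 19.2014/(0.1039−0.0216) = 233.3098
P₀ = 10.1564/(1+0.1039)^1 + 11.4869/(1+0.1039)^2 + 12.9916/(1+0.1039)^3 + 14.6936/(1+0.1039)^4 + 16.6184/(1+0.1039)^5 + 18.7954/(1+0.1039)^6 + 233.3098/(1+0.1039)^6 = 187.6338

€187.63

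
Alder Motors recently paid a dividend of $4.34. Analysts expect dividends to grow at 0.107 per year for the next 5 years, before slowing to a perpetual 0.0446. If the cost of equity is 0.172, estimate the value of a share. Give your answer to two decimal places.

$45.10

Two-stage DDM. Project D₁…D_5 at 0.107, terminal growth 0.0446, discount at r = 0.172.
D_1 = 4.8044
D_2 = 5.3184
D_3 = 5.8875
D_4 = 6.5175
D_5 = 7.2149
Terminal value at t=5: TV = D_6/(r−g) = 7.5366/(0.172−0.0446) = 59.1573
P₀ = 4.8044/(1+0.172)^1 + 5.3184/(1+0.172)^2 + 5.8875/(1+0.172)^3 + 6.5175/(1+0.172)^4 + 7.2149/(1+0.172)^5 + 59.1573/(1+0.172)^5 = 45.0985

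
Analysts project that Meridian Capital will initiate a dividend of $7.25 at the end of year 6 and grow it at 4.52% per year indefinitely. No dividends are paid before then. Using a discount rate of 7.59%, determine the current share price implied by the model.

$163.81

Deferred-dividend DDM. At t=5 the remaining stream is a growing perpetuity with first payment D_6 = 7.25.
V_5 = D_6/(r−g) = 7.25/(0.0759−0.0452) = 236.1564
P₀ = V_5/(1+r)^5 = 236.1564/(1+0.0759)^5 = 163.8099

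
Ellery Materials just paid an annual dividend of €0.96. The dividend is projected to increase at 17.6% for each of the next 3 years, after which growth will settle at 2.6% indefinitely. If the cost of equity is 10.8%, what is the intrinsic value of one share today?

Two-stage DDM. Project D₁…D_3 at 0.176, terminal growth 0.026, discount at r = 0.108.
D_1 = 1.1290
D_2 = 1.3277
D_3 = 1.5613
Terminal value at t=3: TV = D_4/(r−g) = 1.6019/(0.108−0.026) = 19.5356
P₀ = 1.1290/(1+0.108)^1 + 1.3277/(1+0.108)^2 + 1.5613/(1+0.108)^3 + 19.5356/(1+0.108)^3 = 17.6099

€17.61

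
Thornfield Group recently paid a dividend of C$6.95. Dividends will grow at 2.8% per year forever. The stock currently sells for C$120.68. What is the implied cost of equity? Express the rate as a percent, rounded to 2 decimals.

8.72%

Rearranging the constant-growth DDM: r = D₁/P₀ + g.
D₁ = 6.95 × (1 + 0.028) = 7.1446.
r = 7.1446 / 120.68 + 0.028 = 0.05920 + 0.028 = 0.08720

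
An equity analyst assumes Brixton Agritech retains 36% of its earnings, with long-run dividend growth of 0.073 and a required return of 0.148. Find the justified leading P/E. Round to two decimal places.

Payout ratio b = 1 − 0.36 = 0.64.
Justified leading P/E = b/(r−g) = 0.64/(0.148−0.073) = 8.5333

8.53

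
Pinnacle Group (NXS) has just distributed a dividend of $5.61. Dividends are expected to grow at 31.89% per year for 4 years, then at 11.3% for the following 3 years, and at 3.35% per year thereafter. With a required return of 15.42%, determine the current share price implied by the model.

Three-stage DDM. Project D₁…D_7; terminal Gordon value at t=7 with g = 0.0335; discount at r = 0.1542.
D_1 = 7.3990
D_2 = 9.7586
D_3 = 12.8706
D_4 = 16.9750
D_5 = 18.8932
D_6 = 21.0281
D_7 = 23.4043
TV_7 = 24.1884/(0.1542−0.0335) = 200.4006
P₀ = Σ Dₜ/(1+r)ᵗ + TV_7/(1+r)^7 = 131.8060

$131.81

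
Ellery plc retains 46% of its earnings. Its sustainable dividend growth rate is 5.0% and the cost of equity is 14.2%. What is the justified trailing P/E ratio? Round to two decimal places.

Payout ratio b = 1 − 0.46 = 0.54.
Justified trailing P/E = b(1+g)/(r−g) = 0.54×(1+0.05)/(0.142−0.05) = 6.1630

6.16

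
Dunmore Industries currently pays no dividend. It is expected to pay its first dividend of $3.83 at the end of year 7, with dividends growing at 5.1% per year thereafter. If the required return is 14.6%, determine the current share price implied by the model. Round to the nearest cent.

Deferred-dividend DDM. At t=6 the remaining stream is a growing perpetuity with first payment D_7 = 3.83.
V_6 = D_7/(r−g) = 3.83/(0.146−0.051) = 40.3158
P₀ = V_6/(1+r)^6 = 40.3158/(1+0.146)^6 = 17.7978

$17.80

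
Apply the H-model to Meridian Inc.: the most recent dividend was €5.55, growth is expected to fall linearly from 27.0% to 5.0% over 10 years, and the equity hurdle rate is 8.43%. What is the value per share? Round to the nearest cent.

€347.89

H-model: P₀ = D₀[(1+g_L) + H(g_S−g_L)]/(r−g_L), with H = 10/2 = 5.
P₀ = 5.55 × [(1+0.05) + 5×(0.27−0.05)] / (0.0843−0.05)
   = 5.55 × 2.1500 / 0.0343 = 347.8863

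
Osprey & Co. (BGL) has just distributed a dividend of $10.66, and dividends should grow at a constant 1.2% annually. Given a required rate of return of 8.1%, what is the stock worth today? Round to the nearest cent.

Gordon growth model: P₀ = D₁/(r − g). D₁ = 10.66 × (1 + 0.012) = 10.7879.
P₀ = 10.7879 / (0.081 − 0.012) = 10.7879 / 0.069 = 156.3467

$156.35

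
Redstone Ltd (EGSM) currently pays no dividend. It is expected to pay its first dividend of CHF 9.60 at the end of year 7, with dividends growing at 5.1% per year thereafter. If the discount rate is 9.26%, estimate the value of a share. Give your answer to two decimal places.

CHF 135.65

Deferred-dividend DDM. At t=6 the remaining stream is a growing perpetuity with first payment D_7 = 9.60.
V_6 = D_7/(r−g) = 9.60/(0.0926−0.051) = 230.7692
P₀ = V_6/(1+r)^6 = 230.7692/(1+0.0926)^6 = 135.6472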